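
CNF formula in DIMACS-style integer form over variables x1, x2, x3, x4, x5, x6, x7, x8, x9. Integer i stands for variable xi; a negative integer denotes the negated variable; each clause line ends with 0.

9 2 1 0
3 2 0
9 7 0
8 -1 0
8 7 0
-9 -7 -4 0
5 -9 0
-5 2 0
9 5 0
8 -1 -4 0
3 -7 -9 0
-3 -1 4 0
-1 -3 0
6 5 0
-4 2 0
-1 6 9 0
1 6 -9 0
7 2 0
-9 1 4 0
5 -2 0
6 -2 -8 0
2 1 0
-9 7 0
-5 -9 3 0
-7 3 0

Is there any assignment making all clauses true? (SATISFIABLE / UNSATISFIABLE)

Pure literal: x6 appears only positively; assign x6 = True.
Try x1 = False.
  then x2 is forced to True.
  then x5 is forced to True.
Branch on x3: take x3 = True.
Set x4 = False and propagate.
  then x9 is forced to False.
  then x7 is forced to True.
x8 is now unconstrained; take x8 = True.
Every clause has at least one true literal under this assignment.
So x1=F, x2=T, x3=T, x4=F, x5=T, x6=T, x7=T, x8=T, x9=F is a satisfying assignment.

SATISFIABLE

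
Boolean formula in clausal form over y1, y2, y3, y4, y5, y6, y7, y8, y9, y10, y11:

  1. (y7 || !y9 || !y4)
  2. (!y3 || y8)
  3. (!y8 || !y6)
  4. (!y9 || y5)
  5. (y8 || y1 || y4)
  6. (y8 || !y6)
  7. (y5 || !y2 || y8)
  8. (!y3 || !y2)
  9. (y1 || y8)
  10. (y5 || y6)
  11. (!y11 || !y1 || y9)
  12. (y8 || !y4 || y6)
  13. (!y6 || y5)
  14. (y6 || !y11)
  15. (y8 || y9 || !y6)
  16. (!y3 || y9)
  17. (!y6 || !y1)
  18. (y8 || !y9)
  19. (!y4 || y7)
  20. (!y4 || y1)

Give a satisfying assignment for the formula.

y1=F  y2=T  y3=F  y4=F  y5=T  y6=F  y7=T  y8=T  y9=F  y10=T  y11=F

Check each clause:
  1. (y7 || !y9 || !y4) — !y9 is true.
  2. (!y3 || y8) — y8 is true.
  3. (!y6 || !y8) — !y6 is true.
  4. (y5 || !y9) — y5 is true.
  5. (y8 || y4 || y1) — y8 is true.
  6. (y8 || !y6) — y8 is true.
  7. (y8 || !y2 || y5) — y8 is true.
  8. (!y2 || !y3) — !y3 is true.
  9. (y8 || y1) — y8 is true.
  10. (y6 || y5) — y5 is true.
  11. (y9 || !y1 || !y11) — !y11 is true.
  12. (!y4 || y6 || y8) — y8 is true.
  13. (y5 || !y6) — !y6 is true.
  14. (y6 || !y11) — !y11 is true.
  15. (!y6 || y8 || y9) — y8 is true.
  16. (!y3 || y9) — !y3 is true.
  17. (!y1 || !y6) — !y6 is true.
  18. (y8 || !y9) — y8 is true.
  19. (y7 || !y4) — !y4 is true.
  20. (!y4 || y1) — !y4 is true.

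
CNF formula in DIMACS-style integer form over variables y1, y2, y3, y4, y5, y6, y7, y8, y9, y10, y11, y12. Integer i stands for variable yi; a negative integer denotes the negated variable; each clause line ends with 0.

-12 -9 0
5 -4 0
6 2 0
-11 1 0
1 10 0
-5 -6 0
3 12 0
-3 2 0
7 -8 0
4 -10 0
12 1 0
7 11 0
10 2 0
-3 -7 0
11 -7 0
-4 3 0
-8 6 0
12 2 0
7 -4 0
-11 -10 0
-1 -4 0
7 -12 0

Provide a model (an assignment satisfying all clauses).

y1=True, y2=True, y3=True, y4=False, y5=False, y6=False, y7=False, y8=False, y9=True, y10=False, y11=True, y12=False

y2 occurs only positively in the remaining clauses — set y2 = True.
y8 occurs only negated in the remaining clauses — set y8 = False.
Set y1 = True and propagate.
  then y4 is forced to False.
  then y10 is forced to False.
Try y3 = True.
  then y7 is forced to False.
  then y11 is forced to True.
  then y12 is forced to False.
For the remaining variables, y5 = False, y6 = False, y9 = True works.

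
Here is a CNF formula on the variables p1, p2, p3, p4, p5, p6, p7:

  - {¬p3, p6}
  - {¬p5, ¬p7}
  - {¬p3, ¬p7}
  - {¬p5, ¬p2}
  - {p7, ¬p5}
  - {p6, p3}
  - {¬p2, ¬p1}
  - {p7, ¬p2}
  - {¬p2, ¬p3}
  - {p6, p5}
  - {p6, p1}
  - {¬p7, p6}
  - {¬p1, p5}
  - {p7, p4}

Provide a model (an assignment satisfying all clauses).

p1 = 0, p2 = 1, p3 = 0, p4 = 1, p5 = 0, p6 = 1, p7 = 1

Check each clause:
  1. {¬p3, p6} — ¬p3 is true.
  2. {¬p5, ¬p7} — ¬p5 is true.
  3. {¬p3, ¬p7} — ¬p3 is true.
  4. {¬p5, ¬p2} — ¬p5 is true.
  5. {¬p5, p7} — ¬p5 is true.
  6. {p6, p3} — p6 is true.
  7. {¬p2, ¬p1} — ¬p1 is true.
  8. {p7, ¬p2} — p7 is true.
  9. {¬p2, ¬p3} — ¬p3 is true.
  10. {p5, p6} — p6 is true.
  11. {p1, p6} — p6 is true.
  12. {p6, ¬p7} — p6 is true.
  13. {¬p1, p5} — ¬p1 is true.
  14. {p7, p4} — p4 is true.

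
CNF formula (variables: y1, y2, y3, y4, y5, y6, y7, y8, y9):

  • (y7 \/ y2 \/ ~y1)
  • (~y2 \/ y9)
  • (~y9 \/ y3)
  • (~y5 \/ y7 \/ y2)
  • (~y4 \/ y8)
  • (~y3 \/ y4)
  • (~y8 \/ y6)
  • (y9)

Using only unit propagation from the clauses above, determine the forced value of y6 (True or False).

True

(y9) stands alone — y9 = True.
From (y3 \/ ~y9) and y9 = True: y3 = True.
(~y3 \/ y4): since y3 = True, the clause reduces to (y4). y4 = True.
(y8 \/ ~y4): since y4 = True, the clause reduces to (y8). y8 = True.
(~y8 \/ y6): since y8 = True, the clause reduces to (y6). y6 = True.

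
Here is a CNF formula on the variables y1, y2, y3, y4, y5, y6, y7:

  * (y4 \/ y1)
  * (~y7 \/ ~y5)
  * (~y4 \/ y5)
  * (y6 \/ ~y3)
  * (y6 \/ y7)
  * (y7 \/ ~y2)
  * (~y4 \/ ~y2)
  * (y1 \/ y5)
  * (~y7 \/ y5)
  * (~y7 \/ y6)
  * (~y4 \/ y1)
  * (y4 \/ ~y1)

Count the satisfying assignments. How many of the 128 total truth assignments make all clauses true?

Satisfying assignments:
  y1=1 y2=0 y3=0 y4=1 y5=1 y6=1 y7=0
  y1=1 y2=0 y3=1 y4=1 y5=1 y6=1 y7=0
That's 2 in total.

2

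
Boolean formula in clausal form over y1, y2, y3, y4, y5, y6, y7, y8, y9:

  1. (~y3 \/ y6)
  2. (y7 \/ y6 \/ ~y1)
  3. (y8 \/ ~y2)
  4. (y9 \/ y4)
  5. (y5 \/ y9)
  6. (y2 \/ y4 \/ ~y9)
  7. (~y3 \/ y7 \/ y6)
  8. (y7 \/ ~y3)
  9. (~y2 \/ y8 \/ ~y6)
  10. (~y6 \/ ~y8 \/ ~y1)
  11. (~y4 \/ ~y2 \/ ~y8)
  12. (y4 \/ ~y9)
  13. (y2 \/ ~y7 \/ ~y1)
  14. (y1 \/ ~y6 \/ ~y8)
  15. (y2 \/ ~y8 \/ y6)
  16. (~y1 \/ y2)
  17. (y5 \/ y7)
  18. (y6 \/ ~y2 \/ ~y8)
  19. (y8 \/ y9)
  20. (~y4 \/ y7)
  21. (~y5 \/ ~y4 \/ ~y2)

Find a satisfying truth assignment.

Try y1 = False.
Set y2 = False and propagate.
The remaining clauses are satisfied by y3 = True, y4 = True, y5 = True, y6 = True, y7 = True, y8 = False, y9 = True.
Every clause has at least one true literal under this assignment.

y1 = F, y2 = F, y3 = T, y4 = T, y5 = T, y6 = T, y7 = T, y8 = F, y9 = T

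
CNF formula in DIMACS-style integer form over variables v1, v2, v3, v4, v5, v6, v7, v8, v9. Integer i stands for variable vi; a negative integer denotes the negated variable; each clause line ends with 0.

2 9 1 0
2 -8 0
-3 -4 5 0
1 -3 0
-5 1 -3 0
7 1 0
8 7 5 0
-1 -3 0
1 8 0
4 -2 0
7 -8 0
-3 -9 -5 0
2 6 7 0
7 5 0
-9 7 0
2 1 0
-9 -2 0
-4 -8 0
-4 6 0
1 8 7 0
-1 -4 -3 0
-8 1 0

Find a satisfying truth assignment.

v1 = True, v2 = False, v3 = False, v4 = True, v5 = True, v6 = True, v7 = True, v8 = False, v9 = True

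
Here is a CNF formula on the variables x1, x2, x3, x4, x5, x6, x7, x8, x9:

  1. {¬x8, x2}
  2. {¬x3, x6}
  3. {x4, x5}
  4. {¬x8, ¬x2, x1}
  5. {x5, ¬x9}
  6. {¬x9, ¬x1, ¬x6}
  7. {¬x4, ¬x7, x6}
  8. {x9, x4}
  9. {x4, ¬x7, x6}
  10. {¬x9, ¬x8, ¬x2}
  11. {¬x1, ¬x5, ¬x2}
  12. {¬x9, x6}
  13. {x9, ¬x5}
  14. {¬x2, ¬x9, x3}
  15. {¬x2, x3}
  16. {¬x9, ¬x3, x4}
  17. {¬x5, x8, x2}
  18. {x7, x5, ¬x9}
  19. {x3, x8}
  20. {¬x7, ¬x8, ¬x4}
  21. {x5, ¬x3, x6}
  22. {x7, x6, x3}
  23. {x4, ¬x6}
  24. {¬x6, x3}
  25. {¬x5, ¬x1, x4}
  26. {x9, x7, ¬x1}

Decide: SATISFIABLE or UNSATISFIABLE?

Set x1 = False and propagate.
Try x2 = True.
  then x8 is forced to False.
  then x3 is forced to True.
  then x6 is forced to True.
  then x4 is forced to True.
The remaining clauses are satisfied by x5 = False, x7 = True, x9 = False.
So x1=False, x2=True, x3=True, x4=True, x5=False, x6=True, x7=True, x8=False, x9=False is a satisfying assignment.

SATISFIABLE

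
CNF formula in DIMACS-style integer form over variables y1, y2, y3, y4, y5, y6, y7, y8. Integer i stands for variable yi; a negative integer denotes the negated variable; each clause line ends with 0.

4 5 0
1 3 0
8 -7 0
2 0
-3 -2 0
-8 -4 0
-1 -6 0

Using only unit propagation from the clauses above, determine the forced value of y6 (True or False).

False

Unit clause (y2) sets y2 = True.
From (¬y3 ∨ ¬y2) and y2 = True: y3 = False.
In (y1 ∨ y3), y3 is now false; y1 must hold, so y1 = True.
(¬y1 ∨ ¬y6) with y1 = True leaves only ¬y6, so y6 = False.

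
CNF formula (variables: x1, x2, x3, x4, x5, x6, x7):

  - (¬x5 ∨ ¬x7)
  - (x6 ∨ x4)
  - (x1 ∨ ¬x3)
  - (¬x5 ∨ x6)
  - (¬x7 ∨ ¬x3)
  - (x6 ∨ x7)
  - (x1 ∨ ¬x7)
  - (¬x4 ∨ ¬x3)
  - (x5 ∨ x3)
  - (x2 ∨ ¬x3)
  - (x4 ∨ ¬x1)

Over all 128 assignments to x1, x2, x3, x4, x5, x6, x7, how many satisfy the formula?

6

Satisfying assignments:
  x1=0 x2=0 x3=0 x4=0 x5=1 x6=1 x7=0
  x1=0 x2=0 x3=0 x4=1 x5=1 x6=1 x7=0
  x1=0 x2=1 x3=0 x4=0 x5=1 x6=1 x7=0
  x1=0 x2=1 x3=0 x4=1 x5=1 x6=1 x7=0
  x1=1 x2=0 x3=0 x4=1 x5=1 x6=1 x7=0
  x1=1 x2=1 x3=0 x4=1 x5=1 x6=1 x7=0
That's 6 in total.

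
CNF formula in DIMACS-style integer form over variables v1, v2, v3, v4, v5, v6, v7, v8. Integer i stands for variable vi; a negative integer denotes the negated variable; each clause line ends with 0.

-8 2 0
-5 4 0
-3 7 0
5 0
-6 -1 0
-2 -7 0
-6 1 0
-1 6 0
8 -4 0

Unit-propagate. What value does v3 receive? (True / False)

False

(v5) stands alone — v5 = True.
In (v4 || !v5), !v5 is now false; v4 must hold, so v4 = True.
(v8 || !v4) with v4 = True leaves only v8, so v8 = True.
From (!v8 || v2) and v8 = True: v2 = True.
From (!v7 || !v2) and v2 = True: v7 = False.
(v7 || !v3) with v7 = False leaves only !v3, so v3 = False.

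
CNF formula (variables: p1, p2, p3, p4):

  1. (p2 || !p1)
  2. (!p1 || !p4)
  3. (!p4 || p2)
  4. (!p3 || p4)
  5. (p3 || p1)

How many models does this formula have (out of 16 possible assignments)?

2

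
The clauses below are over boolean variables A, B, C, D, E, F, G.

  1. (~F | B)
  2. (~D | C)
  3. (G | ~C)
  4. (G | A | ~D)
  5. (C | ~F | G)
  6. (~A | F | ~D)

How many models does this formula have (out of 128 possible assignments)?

40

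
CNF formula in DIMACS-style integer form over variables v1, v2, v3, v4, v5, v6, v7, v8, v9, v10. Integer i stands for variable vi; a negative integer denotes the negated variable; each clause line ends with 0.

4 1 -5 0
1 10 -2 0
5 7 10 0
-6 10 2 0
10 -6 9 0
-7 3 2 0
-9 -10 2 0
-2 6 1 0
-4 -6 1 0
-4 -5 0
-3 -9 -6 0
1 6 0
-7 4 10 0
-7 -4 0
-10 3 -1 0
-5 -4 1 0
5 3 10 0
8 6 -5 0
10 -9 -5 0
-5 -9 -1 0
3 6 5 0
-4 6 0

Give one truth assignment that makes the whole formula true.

Branch on v1: take v1 = False.
  then v6 is forced to True.
  then v4 is forced to False.
  then v5 is forced to False.
Set v2 = True and propagate.
  then v10 is forced to True.
For the remaining variables, v3 = False, v7 = False, v8 = False, v9 = True works.

v1=False  v2=True  v3=False  v4=False  v5=False  v6=True  v7=False  v8=False  v9=True  v10=True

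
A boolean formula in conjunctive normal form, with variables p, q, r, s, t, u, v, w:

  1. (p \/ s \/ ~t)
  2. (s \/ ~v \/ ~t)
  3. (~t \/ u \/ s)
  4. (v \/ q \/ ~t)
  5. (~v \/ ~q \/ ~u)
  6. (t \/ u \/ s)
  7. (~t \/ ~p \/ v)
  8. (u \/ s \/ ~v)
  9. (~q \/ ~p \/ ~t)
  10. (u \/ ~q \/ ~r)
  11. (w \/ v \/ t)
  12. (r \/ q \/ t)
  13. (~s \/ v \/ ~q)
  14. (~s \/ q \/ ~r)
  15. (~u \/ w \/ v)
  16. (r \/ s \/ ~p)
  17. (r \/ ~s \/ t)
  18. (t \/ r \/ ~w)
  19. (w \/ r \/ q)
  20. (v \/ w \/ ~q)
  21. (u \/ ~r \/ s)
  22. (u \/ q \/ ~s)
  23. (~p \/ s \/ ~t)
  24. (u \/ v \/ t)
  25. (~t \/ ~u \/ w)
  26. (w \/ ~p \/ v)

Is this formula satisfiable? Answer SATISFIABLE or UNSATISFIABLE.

SATISFIABLE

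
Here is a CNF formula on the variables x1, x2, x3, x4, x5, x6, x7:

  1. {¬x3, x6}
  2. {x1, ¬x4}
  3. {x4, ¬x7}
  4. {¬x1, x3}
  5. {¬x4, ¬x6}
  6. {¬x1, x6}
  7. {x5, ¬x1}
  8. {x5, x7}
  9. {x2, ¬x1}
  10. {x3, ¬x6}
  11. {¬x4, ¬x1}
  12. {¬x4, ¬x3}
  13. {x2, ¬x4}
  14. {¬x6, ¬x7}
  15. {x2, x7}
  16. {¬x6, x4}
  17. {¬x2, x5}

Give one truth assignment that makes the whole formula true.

x1=False  x2=True  x3=False  x4=False  x5=True  x6=False  x7=False

x5 occurs only positively in the remaining clauses — set x5 = True.
Try x1 = False.
  then x4 is forced to False.
  then x7 is forced to False.
  then x2 is forced to True.
  then x6 is forced to False.
  then x3 is forced to False.
Every clause has at least one true literal under this assignment.
Check each clause:
  1. {¬x3, x6} — ¬x3 is true.
  2. {x1, ¬x4} — ¬x4 is true.
  3. {x4, ¬x7} — ¬x7 is true.
  4. {x3, ¬x1} — ¬x1 is true.
  5. {¬x4, ¬x6} — ¬x6 is true.
  6. {¬x1, x6} — ¬x1 is true.
  7. {¬x1, x5} — x5 is true.
  8. {x7, x5} — x5 is true.
  9. {x2, ¬x1} — x2 is true.
  10. {¬x6, x3} — ¬x6 is true.
  11. {¬x4, ¬x1} — ¬x4 is true.
  12. {¬x4, ¬x3} — ¬x4 is true.
  13. {¬x4, x2} — x2 is true.
  14. {¬x6, ¬x7} — ¬x7 is true.
  15. {x2, x7} — x2 is true.
  16. {x4, ¬x6} — ¬x6 is true.
  17. {x5, ¬x2} — x5 is true.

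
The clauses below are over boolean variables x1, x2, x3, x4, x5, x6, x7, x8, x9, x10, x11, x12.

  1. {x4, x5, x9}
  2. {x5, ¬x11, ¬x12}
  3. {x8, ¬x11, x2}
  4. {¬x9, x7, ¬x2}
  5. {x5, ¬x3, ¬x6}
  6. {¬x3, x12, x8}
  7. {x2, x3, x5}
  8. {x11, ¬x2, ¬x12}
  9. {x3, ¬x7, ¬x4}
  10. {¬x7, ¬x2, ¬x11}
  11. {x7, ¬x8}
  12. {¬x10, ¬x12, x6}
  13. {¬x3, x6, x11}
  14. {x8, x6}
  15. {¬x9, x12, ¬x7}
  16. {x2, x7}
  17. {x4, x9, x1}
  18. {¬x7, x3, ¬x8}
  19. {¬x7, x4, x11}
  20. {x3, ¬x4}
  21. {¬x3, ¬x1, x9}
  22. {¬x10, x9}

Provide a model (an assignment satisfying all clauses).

x1=False, x2=False, x3=True, x4=True, x5=True, x6=False, x7=True, x8=True, x9=False, x10=False, x11=True, x12=False

x5 occurs only positively in the remaining clauses — set x5 = True.
Pure literal: x10 appears only negated; assign x10 = False.
Set x1 = False and propagate.
Try x2 = False.
  then x7 is forced to True.
Try x3 = True.
The remaining clauses are satisfied by x4 = True, x6 = False, x8 = True, x9 = False, x11 = True, x12 = False.
Every clause has at least one true literal under this assignment.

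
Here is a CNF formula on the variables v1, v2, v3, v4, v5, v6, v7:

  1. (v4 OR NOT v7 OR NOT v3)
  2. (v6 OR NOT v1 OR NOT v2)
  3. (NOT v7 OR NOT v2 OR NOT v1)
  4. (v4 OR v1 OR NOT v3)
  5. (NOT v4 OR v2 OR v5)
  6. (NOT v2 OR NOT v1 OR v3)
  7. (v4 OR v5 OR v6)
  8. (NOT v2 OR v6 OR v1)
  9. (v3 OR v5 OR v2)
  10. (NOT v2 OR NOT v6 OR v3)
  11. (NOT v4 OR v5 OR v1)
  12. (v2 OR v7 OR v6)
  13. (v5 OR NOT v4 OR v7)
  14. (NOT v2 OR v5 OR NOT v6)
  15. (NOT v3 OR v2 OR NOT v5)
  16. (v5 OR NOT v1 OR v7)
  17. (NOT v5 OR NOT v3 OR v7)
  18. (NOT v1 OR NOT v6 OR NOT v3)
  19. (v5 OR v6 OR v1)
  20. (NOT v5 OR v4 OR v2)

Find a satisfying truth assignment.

v1 = F, v2 = F, v3 = F, v4 = T, v5 = T, v6 = F, v7 = T

Check each clause:
  1. (NOT v3 OR NOT v7 OR v4) — v4 is true.
  2. (NOT v2 OR NOT v1 OR v6) — NOT v1 is true.
  3. (NOT v2 OR NOT v1 OR NOT v7) — NOT v2 is true.
  4. (v4 OR v1 OR NOT v3) — v4 is true.
  5. (v2 OR NOT v4 OR v5) — v5 is true.
  6. (v3 OR NOT v2 OR NOT v1) — NOT v1 is true.
  7. (v5 OR v4 OR v6) — v4 is true.
  8. (v1 OR v6 OR NOT v2) — NOT v2 is true.
  9. (v2 OR v5 OR v3) — v5 is true.
  10. (NOT v2 OR NOT v6 OR v3) — NOT v6 is true.
  11. (v1 OR NOT v4 OR v5) — v5 is true.
  12. (v6 OR v7 OR v2) — v7 is true.
  13. (NOT v4 OR v5 OR v7) — v5 is true.
  14. (NOT v6 OR v5 OR NOT v2) — NOT v6 is true.
  15. (v2 OR NOT v5 OR NOT v3) — NOT v3 is true.
  16. (v7 OR NOT v1 OR v5) — v5 is true.
  17. (NOT v5 OR NOT v3 OR v7) — NOT v3 is true.
  18. (NOT v1 OR NOT v6 OR NOT v3) — NOT v6 is true.
  19. (v1 OR v6 OR v5) — v5 is true.
  20. (v4 OR NOT v5 OR v2) — v4 is true.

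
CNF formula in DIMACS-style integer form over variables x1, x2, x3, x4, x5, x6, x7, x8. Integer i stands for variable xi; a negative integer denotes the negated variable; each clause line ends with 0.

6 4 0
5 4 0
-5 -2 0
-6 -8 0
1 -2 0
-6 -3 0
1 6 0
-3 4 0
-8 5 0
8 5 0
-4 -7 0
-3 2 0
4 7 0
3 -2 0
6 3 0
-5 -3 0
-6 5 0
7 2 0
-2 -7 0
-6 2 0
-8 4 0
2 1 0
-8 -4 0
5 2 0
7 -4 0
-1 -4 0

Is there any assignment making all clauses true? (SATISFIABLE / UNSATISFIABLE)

UNSATISFIABLE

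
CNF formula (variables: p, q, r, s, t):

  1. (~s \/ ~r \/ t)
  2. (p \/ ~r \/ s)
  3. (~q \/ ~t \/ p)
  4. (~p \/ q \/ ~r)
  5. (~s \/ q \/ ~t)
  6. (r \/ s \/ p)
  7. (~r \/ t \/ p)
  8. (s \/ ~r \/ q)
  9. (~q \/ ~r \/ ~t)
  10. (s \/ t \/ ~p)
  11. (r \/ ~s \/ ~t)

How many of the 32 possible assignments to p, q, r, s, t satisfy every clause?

The models are:
  p=F q=F r=F s=T t=F
  p=F q=T r=F s=T t=F
  p=T q=F r=F s=F t=T
  p=T q=F r=F s=T t=F
  p=T q=T r=F s=F t=T
  p=T q=T r=F s=T t=F
That's 6 in total.

6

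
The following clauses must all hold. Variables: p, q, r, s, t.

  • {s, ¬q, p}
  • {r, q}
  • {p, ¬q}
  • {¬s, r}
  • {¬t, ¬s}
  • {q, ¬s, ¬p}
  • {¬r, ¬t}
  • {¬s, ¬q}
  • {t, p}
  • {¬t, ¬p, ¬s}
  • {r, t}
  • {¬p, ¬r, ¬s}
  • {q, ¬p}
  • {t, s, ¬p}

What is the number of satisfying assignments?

The models are:
  p=T q=T r=F s=F t=T
Count: 1.

1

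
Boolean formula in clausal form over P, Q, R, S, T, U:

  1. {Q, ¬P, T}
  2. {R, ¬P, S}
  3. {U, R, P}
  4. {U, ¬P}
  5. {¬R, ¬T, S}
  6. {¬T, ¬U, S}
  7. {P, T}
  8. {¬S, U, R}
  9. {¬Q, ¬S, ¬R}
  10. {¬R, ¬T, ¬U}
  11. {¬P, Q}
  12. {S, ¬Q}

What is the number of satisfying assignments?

5

Satisfying assignments:
  P=0 Q=0 R=0 S=1 T=1 U=1
  P=0 Q=0 R=1 S=1 T=1 U=0
  P=0 Q=1 R=0 S=1 T=1 U=1
  P=1 Q=1 R=0 S=1 T=0 U=1
  P=1 Q=1 R=0 S=1 T=1 U=1
Count: 5.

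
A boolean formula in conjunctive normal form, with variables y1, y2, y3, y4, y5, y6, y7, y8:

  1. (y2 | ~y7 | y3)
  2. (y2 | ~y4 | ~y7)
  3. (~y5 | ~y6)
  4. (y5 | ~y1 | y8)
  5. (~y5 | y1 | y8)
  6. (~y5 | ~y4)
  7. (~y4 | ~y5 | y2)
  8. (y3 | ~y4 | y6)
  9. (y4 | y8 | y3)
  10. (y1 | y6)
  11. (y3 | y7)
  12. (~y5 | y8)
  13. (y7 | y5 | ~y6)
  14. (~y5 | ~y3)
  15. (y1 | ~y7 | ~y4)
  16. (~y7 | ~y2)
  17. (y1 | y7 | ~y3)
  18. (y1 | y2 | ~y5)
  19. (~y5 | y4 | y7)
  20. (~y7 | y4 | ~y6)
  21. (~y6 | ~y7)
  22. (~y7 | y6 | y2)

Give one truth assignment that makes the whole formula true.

y1 = True, y2 = False, y3 = True, y4 = True, y5 = False, y6 = False, y7 = False, y8 = True

Check each clause:
  1. (y2 | y3 | ~y7) — ~y7 is true.
  2. (~y4 | y2 | ~y7) — ~y7 is true.
  3. (~y5 | ~y6) — ~y6 is true.
  4. (~y1 | y8 | y5) — y8 is true.
  5. (y8 | ~y5 | y1) — y8 is true.
  6. (~y5 | ~y4) — ~y5 is true.
  7. (~y4 | y2 | ~y5) — ~y5 is true.
  8. (y6 | ~y4 | y3) — y3 is true.
  9. (y4 | y3 | y8) — y8 is true.
  10. (y1 | y6) — y1 is true.
  11. (y3 | y7) — y3 is true.
  12. (y8 | ~y5) — y8 is true.
  13. (y7 | ~y6 | y5) — ~y6 is true.
  14. (~y5 | ~y3) — ~y5 is true.
  15. (y1 | ~y4 | ~y7) — ~y7 is true.
  16. (~y2 | ~y7) — ~y7 is true.
  17. (~y3 | y1 | y7) — y1 is true.
  18. (~y5 | y2 | y1) — y1 is true.
  19. (~y5 | y4 | y7) — ~y5 is true.
  20. (~y6 | y4 | ~y7) — ~y7 is true.
  21. (~y6 | ~y7) — ~y7 is true.
  22. (y6 | y2 | ~y7) — ~y7 is true.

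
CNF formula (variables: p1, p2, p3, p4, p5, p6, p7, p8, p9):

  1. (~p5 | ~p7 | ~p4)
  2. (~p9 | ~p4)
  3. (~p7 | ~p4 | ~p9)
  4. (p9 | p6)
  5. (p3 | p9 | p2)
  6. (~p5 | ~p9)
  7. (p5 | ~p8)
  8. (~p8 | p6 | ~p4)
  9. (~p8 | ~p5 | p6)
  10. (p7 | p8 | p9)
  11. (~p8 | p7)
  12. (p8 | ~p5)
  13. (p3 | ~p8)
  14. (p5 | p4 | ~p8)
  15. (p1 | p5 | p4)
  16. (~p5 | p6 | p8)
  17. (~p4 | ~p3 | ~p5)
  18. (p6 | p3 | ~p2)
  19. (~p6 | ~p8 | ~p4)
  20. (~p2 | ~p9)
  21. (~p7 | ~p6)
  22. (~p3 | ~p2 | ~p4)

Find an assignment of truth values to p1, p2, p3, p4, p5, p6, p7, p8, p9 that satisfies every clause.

p1 occurs only positively in the remaining clauses — set p1 = True.
Set p2 = False and propagate.
Branch on p3: take p3 = False.
  then p9 is forced to True.
  then p4 is forced to False.
  then p5 is forced to False.
  then p8 is forced to False.
Set p6 = True and propagate.
  then p7 is forced to False.
Check each clause:
  1. (~p4 | ~p5 | ~p7) — ~p7 is true.
  2. (~p4 | ~p9) — ~p4 is true.
  3. (~p4 | ~p9 | ~p7) — ~p7 is true.
  4. (p6 | p9) — p9 is true.
  5. (p3 | p2 | p9) — p9 is true.
  6. (~p5 | ~p9) — ~p5 is true.
  7. (~p8 | p5) — ~p8 is true.
  8. (~p8 | p6 | ~p4) — ~p8 is true.
  9. (~p5 | p6 | ~p8) — ~p8 is true.
  10. (p8 | p9 | p7) — p9 is true.
  11. (~p8 | p7) — ~p8 is true.
  12. (~p5 | p8) — ~p5 is true.
  13. (~p8 | p3) — ~p8 is true.
  14. (~p8 | p4 | p5) — ~p8 is true.
  15. (p1 | p5 | p4) — p1 is true.
  16. (p8 | p6 | ~p5) — ~p5 is true.
  17. (~p3 | ~p4 | ~p5) — ~p5 is true.
  18. (p3 | ~p2 | p6) — p6 is true.
  19. (~p4 | ~p6 | ~p8) — ~p8 is true.
  20. (~p9 | ~p2) — ~p2 is true.
  21. (~p6 | ~p7) — ~p7 is true.
  22. (~p2 | ~p4 | ~p3) — ~p4 is true.

p1 = True, p2 = False, p3 = False, p4 = False, p5 = False, p6 = True, p7 = False, p8 = False, p9 = True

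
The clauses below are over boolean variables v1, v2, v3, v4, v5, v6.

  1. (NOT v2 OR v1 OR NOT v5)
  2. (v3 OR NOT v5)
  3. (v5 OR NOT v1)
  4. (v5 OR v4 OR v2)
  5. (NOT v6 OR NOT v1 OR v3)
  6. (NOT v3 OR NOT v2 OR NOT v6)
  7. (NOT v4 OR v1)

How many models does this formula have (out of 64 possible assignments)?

Split on v1, then v5.
  v1=T, v5=T: v4 free; 3 ways for (v2,v3,v6) × 2^1 = 6.
  v1=T, v5=F: a clause becomes empty — 0.
  v1=F, v5=T: remaining (v2,v3,v4,v6) ∈ {(F,T,F,F); (F,T,F,T)} — 2.
  v1=F, v5=F: remaining (v2,v3,v4,v6) ∈ {(T,F,F,F); (T,F,F,T); (T,T,F,F)} — 3.
Total: 6 + 0 + 2 + 3 = 11.

11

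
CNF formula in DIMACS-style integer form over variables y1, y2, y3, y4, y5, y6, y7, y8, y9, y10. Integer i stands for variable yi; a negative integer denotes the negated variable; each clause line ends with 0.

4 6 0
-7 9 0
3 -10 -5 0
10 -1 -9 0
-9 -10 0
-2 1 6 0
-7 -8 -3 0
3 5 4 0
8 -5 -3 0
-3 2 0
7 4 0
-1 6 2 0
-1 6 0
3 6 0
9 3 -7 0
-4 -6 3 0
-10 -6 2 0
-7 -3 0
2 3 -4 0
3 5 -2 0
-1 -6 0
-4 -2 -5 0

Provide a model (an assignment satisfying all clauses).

y1 = 0, y2 = 1, y3 = 1, y4 = 1, y5 = 0, y6 = 1, y7 = 0, y8 = 0, y9 = 1, y10 = 0

Check each clause:
  1. (y4 ∨ y6) — y4 is true.
  2. (y9 ∨ ¬y7) — ¬y7 is true.
  3. (y3 ∨ ¬y10 ∨ ¬y5) — y3 is true.
  4. (y10 ∨ ¬y1 ∨ ¬y9) — ¬y1 is true.
  5. (¬y10 ∨ ¬y9) — ¬y10 is true.
  6. (¬y2 ∨ y6 ∨ y1) — y6 is true.
  7. (¬y8 ∨ ¬y7 ∨ ¬y3) — ¬y8 is true.
  8. (y4 ∨ y5 ∨ y3) — y3 is true.
  9. (¬y3 ∨ ¬y5 ∨ y8) — ¬y5 is true.
  10. (y2 ∨ ¬y3) — y2 is true.
  11. (y4 ∨ y7) — y4 is true.
  12. (¬y1 ∨ y2 ∨ y6) — y2 is true.
  13. (y6 ∨ ¬y1) — y6 is true.
  14. (y6 ∨ y3) — y3 is true.
  15. (¬y7 ∨ y3 ∨ y9) — y9 is true.
  16. (¬y6 ∨ ¬y4 ∨ y3) — y3 is true.
  17. (y2 ∨ ¬y6 ∨ ¬y10) — y2 is true.
  18. (¬y3 ∨ ¬y7) — ¬y7 is true.
  19. (y2 ∨ y3 ∨ ¬y4) — y2 is true.
  20. (y3 ∨ ¬y2 ∨ y5) — y3 is true.
  21. (¬y6 ∨ ¬y1) — ¬y1 is true.
  22. (¬y2 ∨ ¬y5 ∨ ¬y4) — ¬y5 is true.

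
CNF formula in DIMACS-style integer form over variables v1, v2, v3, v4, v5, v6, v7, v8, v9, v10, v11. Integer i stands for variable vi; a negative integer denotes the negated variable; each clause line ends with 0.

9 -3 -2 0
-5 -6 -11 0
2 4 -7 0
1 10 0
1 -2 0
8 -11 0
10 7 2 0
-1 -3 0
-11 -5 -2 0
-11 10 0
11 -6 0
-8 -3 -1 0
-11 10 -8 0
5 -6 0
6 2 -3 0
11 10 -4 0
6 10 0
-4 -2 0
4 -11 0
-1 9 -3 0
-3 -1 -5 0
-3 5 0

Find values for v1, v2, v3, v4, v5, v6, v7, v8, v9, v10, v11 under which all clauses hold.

v1=False  v2=False  v3=False  v4=True  v5=False  v6=False  v7=False  v8=False  v9=False  v10=True  v11=False

Pure literal: v3 appears only negated; assign v3 = False.
Pure literal: v10 appears only positively; assign v10 = True.
Try v1 = False.
  then v2 is forced to False.
The remaining clauses are satisfied by v4 = True, v5 = False, v6 = False, v7 = False, v8 = False, v9 = False, v11 = False.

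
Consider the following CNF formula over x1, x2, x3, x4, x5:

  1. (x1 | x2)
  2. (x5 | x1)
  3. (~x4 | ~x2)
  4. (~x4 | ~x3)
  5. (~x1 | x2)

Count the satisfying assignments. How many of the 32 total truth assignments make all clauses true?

6

Satisfying assignments:
  x1=0 x2=1 x3=0 x4=0 x5=1
  x1=0 x2=1 x3=1 x4=0 x5=1
  x1=1 x2=1 x3=0 x4=0 x5=0
  x1=1 x2=1 x3=0 x4=0 x5=1
  x1=1 x2=1 x3=1 x4=0 x5=0
  x1=1 x2=1 x3=1 x4=0 x5=1
That's 6 in total.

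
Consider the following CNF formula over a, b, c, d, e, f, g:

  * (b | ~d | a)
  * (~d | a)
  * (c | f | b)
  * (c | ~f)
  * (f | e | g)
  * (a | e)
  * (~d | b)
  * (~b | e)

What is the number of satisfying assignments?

29

Case analysis on b and a:
  b=T, a=T: d, g free; 3 ways for (c,e,f) × 2^2 = 12.
  b=T, a=F: g free; 3 ways for (c,d,e,f) × 2^1 = 6.
  b=F, a=T: 7 of the 32 assignments to (c,d,e,f,g) work.
  b=F, a=F: remaining (c,d,e,f,g) ∈ {(T,F,T,F,F); (T,F,T,F,T); (T,F,T,T,F); (T,F,T,T,T)} — 4.
Total: 12 + 6 + 7 + 4 = 29.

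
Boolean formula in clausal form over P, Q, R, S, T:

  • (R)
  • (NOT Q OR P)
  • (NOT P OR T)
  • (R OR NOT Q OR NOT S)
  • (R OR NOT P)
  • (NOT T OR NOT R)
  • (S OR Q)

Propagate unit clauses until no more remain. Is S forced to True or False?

True

(R) is a unit clause: R = True.
(NOT R OR NOT T): since R = True, the clause reduces to (NOT T). T = False.
(T OR NOT P): since T = False, the clause reduces to (NOT P). P = False.
In (P OR NOT Q), P is now false; NOT Q must hold, so Q = False.
From (Q OR S) and Q = False: S = True.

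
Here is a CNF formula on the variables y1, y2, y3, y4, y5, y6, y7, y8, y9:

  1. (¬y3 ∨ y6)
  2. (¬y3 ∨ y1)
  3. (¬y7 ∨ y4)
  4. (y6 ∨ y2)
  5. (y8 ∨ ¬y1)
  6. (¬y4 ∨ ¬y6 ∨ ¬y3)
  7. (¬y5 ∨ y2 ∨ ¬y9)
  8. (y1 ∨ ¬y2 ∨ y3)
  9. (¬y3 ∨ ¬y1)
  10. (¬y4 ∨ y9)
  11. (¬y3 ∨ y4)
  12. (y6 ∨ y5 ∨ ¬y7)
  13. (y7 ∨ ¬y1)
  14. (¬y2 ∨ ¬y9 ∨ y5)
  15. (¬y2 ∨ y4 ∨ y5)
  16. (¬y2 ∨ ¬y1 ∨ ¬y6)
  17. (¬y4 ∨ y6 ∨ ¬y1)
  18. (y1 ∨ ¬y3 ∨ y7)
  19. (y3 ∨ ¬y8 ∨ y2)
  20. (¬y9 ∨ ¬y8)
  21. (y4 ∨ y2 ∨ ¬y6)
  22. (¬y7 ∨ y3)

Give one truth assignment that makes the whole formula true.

y1 = F, y2 = F, y3 = F, y4 = T, y5 = F, y6 = T, y7 = F, y8 = F, y9 = T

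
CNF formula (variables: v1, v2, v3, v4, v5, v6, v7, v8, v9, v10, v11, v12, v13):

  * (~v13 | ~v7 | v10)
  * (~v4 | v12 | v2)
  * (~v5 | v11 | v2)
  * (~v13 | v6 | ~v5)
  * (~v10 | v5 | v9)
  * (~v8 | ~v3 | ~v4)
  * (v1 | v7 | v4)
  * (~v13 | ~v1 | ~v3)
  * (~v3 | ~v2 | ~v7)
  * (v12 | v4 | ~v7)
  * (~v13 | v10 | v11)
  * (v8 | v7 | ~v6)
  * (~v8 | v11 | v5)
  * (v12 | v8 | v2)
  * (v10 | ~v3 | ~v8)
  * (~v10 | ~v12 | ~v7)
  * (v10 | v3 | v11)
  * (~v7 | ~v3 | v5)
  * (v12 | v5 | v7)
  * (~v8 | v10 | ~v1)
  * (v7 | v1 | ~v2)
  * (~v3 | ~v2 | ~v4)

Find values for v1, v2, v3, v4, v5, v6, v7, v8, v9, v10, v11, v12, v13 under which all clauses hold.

v1=True, v2=True, v3=False, v4=True, v5=False, v6=True, v7=True, v8=False, v9=False, v10=False, v11=True, v12=False, v13=False

Pure literal: v11 appears only positively; assign v11 = True.
v13 occurs only negated in the remaining clauses — set v13 = False.
Set v1 = True and propagate.
The remaining clauses are satisfied by v2 = True, v3 = False, v4 = True, v5 = False, v6 = True, v7 = True, v8 = False, v9 = False, v10 = False, v12 = False.
Check each clause:
  1. (v10 | ~v7 | ~v13) — ~v13 is true.
  2. (~v4 | v12 | v2) — v2 is true.
  3. (v2 | ~v5 | v11) — v2 is true.
  4. (v6 | ~v13 | ~v5) — ~v13 is true.
  5. (v9 | v5 | ~v10) — ~v10 is true.
  6. (~v4 | ~v3 | ~v8) — ~v8 is true.
  7. (v1 | v7 | v4) — v1 is true.
  8. (~v1 | ~v3 | ~v13) — ~v13 is true.
  9. (~v7 | ~v2 | ~v3) — ~v3 is true.
  10. (v4 | ~v7 | v12) — v4 is true.
  11. (v11 | v10 | ~v13) — v11 is true.
  12. (~v6 | v7 | v8) — v7 is true.
  13. (v5 | v11 | ~v8) — ~v8 is true.
  14. (v8 | v2 | v12) — v2 is true.
  15. (~v3 | ~v8 | v10) — ~v8 is true.
  16. (~v7 | ~v12 | ~v10) — ~v12 is true.
  17. (v11 | v3 | v10) — v11 is true.
  18. (~v3 | ~v7 | v5) — ~v3 is true.
  19. (v5 | v12 | v7) — v7 is true.
  20. (~v8 | v10 | ~v1) — ~v8 is true.
  21. (v7 | ~v2 | v1) — v1 is true.
  22. (~v4 | ~v2 | ~v3) — ~v3 is true.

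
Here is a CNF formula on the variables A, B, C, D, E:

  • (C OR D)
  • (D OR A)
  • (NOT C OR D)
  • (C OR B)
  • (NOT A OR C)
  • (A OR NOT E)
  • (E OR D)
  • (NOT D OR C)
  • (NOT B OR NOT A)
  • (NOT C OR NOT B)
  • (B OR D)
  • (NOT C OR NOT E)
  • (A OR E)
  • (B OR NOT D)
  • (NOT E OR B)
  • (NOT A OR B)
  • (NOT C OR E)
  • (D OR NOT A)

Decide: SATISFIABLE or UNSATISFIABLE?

C = True:
  propagation gives D=True, B=False; an empty clause results — contradiction.
C = False:
  propagation gives D=True; an empty clause results — contradiction.
Every branch closes, so no satisfying assignment exists.

UNSATISFIABLE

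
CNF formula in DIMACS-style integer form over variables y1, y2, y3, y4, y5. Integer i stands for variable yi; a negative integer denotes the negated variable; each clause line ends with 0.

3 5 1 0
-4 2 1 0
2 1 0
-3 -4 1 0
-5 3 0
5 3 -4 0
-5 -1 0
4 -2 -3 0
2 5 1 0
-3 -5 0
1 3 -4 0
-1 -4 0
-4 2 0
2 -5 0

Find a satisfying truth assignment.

y1=True, y2=False, y3=True, y4=False, y5=False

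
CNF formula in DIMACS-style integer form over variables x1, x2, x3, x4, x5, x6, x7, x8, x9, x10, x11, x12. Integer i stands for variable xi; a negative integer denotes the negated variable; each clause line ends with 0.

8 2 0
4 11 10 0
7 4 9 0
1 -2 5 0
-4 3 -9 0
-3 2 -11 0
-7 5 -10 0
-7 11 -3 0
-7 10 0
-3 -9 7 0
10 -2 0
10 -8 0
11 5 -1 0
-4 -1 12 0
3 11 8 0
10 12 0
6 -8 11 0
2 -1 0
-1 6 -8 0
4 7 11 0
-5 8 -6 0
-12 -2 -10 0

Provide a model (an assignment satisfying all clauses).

x1=False, x2=False, x3=False, x4=False, x5=False, x6=True, x7=False, x8=True, x9=True, x10=True, x11=True, x12=True

Check each clause:
  1. (x2 \/ x8) — x8 is true.
  2. (x4 \/ x10 \/ x11) — x10 is true.
  3. (x4 \/ x7 \/ x9) — x9 is true.
  4. (x5 \/ x1 \/ ~x2) — ~x2 is true.
  5. (~x9 \/ x3 \/ ~x4) — ~x4 is true.
  6. (~x3 \/ x2 \/ ~x11) — ~x3 is true.
  7. (~x7 \/ ~x10 \/ x5) — ~x7 is true.
  8. (~x3 \/ ~x7 \/ x11) — ~x7 is true.
  9. (x10 \/ ~x7) — ~x7 is true.
  10. (x7 \/ ~x3 \/ ~x9) — ~x3 is true.
  11. (x10 \/ ~x2) — x10 is true.
  12. (~x8 \/ x10) — x10 is true.
  13. (x5 \/ x11 \/ ~x1) — x11 is true.
  14. (~x4 \/ x12 \/ ~x1) — ~x4 is true.
  15. (x8 \/ x3 \/ x11) — x8 is true.
  16. (x12 \/ x10) — x10 is true.
  17. (x11 \/ x6 \/ ~x8) — x11 is true.
  18. (~x1 \/ x2) — ~x1 is true.
  19. (~x8 \/ ~x1 \/ x6) — x6 is true.
  20. (x7 \/ x4 \/ x11) — x11 is true.
  21. (~x5 \/ ~x6 \/ x8) — x8 is true.
  22. (~x2 \/ ~x10 \/ ~x12) — ~x2 is true.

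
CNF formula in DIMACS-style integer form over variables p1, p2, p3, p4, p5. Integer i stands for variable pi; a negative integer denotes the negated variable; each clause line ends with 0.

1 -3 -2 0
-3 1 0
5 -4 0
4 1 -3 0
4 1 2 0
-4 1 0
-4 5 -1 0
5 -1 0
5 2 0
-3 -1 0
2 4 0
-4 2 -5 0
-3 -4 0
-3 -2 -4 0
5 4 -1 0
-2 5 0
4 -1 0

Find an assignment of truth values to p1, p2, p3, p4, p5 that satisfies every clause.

p1 = True  p2 = True  p3 = False  p4 = True  p5 = True

Check each clause:
  1. (NOT p2 OR NOT p3 OR p1) — p1 is true.
  2. (NOT p3 OR p1) — p1 is true.
  3. (p5 OR NOT p4) — p5 is true.
  4. (p1 OR NOT p3 OR p4) — p1 is true.
  5. (p4 OR p2 OR p1) — p1 is true.
  6. (p1 OR NOT p4) — p1 is true.
  7. (p5 OR NOT p1 OR NOT p4) — p5 is true.
  8. (p5 OR NOT p1) — p5 is true.
  9. (p5 OR p2) — p2 is true.
  10. (NOT p1 OR NOT p3) — NOT p3 is true.
  11. (p4 OR p2) — p2 is true.
  12. (p2 OR NOT p4 OR NOT p5) — p2 is true.
  13. (NOT p4 OR NOT p3) — NOT p3 is true.
  14. (NOT p2 OR NOT p3 OR NOT p4) — NOT p3 is true.
  15. (p5 OR p4 OR NOT p1) — p4 is true.
  16. (NOT p2 OR p5) — p5 is true.
  17. (p4 OR NOT p1) — p4 is true.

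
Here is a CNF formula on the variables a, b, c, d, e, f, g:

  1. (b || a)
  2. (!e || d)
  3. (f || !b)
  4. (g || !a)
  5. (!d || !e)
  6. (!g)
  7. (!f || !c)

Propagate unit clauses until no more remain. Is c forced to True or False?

False

(!g) is a unit clause: g = False.
From (g || !a) and g = False: a = False.
(a || b): since a = False, the clause reduces to (b). b = True.
(f || !b) with b = True leaves only f, so f = True.
From (!c || !f) and f = True: c = False.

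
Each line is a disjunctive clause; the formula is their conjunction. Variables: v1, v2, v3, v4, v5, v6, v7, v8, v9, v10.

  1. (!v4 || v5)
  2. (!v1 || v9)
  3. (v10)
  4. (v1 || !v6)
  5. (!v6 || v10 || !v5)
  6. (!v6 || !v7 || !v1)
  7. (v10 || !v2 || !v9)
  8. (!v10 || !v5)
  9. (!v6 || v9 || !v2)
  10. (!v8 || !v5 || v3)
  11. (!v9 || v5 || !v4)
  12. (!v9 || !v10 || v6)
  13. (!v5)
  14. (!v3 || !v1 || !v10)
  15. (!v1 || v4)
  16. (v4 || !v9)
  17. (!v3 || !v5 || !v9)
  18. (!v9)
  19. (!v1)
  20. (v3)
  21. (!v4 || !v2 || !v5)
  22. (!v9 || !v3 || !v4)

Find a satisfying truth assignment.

Unit propagation: (v10) forces v10 = True.
The clause (!v5) is unit: v5 must be False.
(!v4) is a unit clause, so v4 = False.
(!v1) is a unit clause, so v1 = False.
(!v6) is a unit clause, so v6 = False.
Unit propagation: (!v9) forces v9 = False.
The clause (v3) is unit: v3 must be True.
v2, v7, v8 are now unconstrained; take v2 = False, v7 = True, v8 = False.

v1=F, v2=F, v3=T, v4=F, v5=F, v6=F, v7=T, v8=F, v9=F, v10=T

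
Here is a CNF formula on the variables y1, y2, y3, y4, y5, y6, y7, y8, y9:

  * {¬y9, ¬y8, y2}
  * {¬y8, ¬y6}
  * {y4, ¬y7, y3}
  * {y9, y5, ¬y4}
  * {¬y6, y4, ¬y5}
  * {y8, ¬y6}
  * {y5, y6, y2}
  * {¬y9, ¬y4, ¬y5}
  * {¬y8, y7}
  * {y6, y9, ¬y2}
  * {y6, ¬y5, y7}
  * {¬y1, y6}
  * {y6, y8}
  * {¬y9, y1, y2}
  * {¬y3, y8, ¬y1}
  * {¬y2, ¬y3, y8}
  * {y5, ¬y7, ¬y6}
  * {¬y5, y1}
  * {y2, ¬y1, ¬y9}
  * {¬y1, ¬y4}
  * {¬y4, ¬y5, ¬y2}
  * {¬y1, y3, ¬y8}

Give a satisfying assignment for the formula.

y1=False, y2=True, y3=False, y4=True, y5=False, y6=False, y7=True, y8=True, y9=True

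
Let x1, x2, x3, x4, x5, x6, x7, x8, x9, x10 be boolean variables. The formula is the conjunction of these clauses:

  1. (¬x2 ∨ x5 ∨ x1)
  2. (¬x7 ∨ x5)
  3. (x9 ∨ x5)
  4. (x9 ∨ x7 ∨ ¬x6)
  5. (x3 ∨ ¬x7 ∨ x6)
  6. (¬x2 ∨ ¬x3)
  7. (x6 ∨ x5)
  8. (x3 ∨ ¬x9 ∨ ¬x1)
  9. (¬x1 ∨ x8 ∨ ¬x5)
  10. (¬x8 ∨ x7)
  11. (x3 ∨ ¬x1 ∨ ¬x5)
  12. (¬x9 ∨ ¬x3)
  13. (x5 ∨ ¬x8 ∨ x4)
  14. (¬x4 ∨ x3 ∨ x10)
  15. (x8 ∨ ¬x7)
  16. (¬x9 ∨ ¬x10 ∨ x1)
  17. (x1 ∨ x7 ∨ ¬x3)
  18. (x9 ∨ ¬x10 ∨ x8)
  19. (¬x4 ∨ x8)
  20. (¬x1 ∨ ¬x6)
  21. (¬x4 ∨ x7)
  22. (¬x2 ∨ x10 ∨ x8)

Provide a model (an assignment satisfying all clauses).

Branch on x1: take x1 = False.
Set x2 = True and propagate.
  then x5 is forced to True.
  then x3 is forced to False.
For the remaining variables, x4 = True, x6 = True, x7 = True, x8 = True, x9 = False, x10 = True works.
Check each clause:
  1. (¬x2 ∨ x1 ∨ x5) — x5 is true.
  2. (x5 ∨ ¬x7) — x5 is true.
  3. (x9 ∨ x5) — x5 is true.
  4. (¬x6 ∨ x7 ∨ x9) — x7 is true.
  5. (x3 ∨ ¬x7 ∨ x6) — x6 is true.
  6. (¬x3 ∨ ¬x2) — ¬x3 is true.
  7. (x6 ∨ x5) — x5 is true.
  8. (x3 ∨ ¬x9 ∨ ¬x1) — ¬x1 is true.
  9. (¬x5 ∨ x8 ∨ ¬x1) — x8 is true.
  10. (¬x8 ∨ x7) — x7 is true.
  11. (¬x5 ∨ x3 ∨ ¬x1) — ¬x1 is true.
  12. (¬x9 ∨ ¬x3) — ¬x3 is true.
  13. (¬x8 ∨ x5 ∨ x4) — x4 is true.
  14. (x3 ∨ ¬x4 ∨ x10) — x10 is true.
  15. (¬x7 ∨ x8) — x8 is true.
  16. (x1 ∨ ¬x10 ∨ ¬x9) — ¬x9 is true.
  17. (x7 ∨ x1 ∨ ¬x3) — ¬x3 is true.
  18. (x8 ∨ x9 ∨ ¬x10) — x8 is true.
  19. (¬x4 ∨ x8) — x8 is true.
  20. (¬x1 ∨ ¬x6) — ¬x1 is true.
  21. (¬x4 ∨ x7) — x7 is true.
  22. (¬x2 ∨ x8 ∨ x10) — x8 is true.

x1 = False, x2 = True, x3 = False, x4 = True, x5 = True, x6 = True, x7 = True, x8 = True, x9 = False, x10 = True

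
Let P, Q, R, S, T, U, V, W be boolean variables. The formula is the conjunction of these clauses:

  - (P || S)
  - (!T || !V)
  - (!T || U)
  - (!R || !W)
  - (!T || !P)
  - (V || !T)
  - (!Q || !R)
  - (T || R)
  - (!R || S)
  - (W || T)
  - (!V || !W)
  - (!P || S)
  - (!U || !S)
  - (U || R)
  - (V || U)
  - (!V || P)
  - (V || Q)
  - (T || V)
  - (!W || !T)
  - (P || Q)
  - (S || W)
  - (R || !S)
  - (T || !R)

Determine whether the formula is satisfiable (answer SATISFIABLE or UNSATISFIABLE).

UNSATISFIABLE

T = True:
  propagation gives V=False; an empty clause results — contradiction.
T = False:
  propagation gives R=True; an empty clause results — contradiction.
Every branch closes, so no satisfying assignment exists.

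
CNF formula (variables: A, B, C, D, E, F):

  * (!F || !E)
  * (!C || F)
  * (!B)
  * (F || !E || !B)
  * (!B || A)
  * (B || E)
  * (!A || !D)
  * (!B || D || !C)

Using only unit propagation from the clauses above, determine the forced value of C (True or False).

False

(!B) is a unit clause: B = False.
From (B || E) and B = False: E = True.
From (!E || !F) and E = True: F = False.
(!C || F): since F = False, the clause reduces to (!C). C = False.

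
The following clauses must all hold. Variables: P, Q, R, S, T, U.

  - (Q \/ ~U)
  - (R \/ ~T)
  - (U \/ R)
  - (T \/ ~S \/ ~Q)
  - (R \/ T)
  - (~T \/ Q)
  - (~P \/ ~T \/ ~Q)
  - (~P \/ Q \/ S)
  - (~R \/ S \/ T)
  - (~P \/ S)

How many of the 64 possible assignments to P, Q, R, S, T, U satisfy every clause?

The models are:
  P=F Q=F R=T S=T T=F U=F
  P=F Q=T R=T S=F T=T U=F
  P=F Q=T R=T S=F T=T U=T
  P=F Q=T R=T S=T T=T U=F
  P=F Q=T R=T S=T T=T U=T
  P=T Q=F R=T S=T T=F U=F
Count: 6.

6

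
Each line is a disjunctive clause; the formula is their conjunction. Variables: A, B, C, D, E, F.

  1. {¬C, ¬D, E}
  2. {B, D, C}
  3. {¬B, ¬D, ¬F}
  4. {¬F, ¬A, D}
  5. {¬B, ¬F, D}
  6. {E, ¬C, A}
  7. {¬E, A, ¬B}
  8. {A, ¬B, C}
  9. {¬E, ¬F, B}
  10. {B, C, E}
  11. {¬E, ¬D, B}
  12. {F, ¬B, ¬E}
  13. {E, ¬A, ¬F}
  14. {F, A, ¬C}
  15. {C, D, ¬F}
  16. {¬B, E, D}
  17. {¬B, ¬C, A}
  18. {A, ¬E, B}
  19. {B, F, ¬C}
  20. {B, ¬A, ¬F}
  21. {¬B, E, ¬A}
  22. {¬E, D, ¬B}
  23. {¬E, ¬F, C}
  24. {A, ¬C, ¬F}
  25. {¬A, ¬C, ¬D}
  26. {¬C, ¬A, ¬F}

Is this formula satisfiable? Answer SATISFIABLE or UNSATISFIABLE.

B = True:
  A = True:
    propagation gives E=True, F=True, D=False; an empty clause results — contradiction.
  A = False:
    propagation gives E=False, C=False; an empty clause results — contradiction.
B = False:
  C = True:
    propagation gives F=True, E=False, D=False, A=False; an empty clause results — contradiction.
  C = False:
    propagation gives D=True, E=True; an empty clause results — contradiction.
Every branch closes, so no satisfying assignment exists.

UNSATISFIABLE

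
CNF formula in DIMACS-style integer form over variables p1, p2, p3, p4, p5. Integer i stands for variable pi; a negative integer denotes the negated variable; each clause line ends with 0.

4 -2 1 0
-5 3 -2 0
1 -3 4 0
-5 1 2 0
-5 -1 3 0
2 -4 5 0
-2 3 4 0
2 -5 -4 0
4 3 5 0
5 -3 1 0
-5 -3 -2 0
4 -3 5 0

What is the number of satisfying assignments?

Satisfying assignments:
  p1=0 p2=1 p3=0 p4=1 p5=0
  p1=1 p2=0 p3=1 p4=0 p5=1
  p1=1 p2=1 p3=0 p4=1 p5=0
  p1=1 p2=1 p3=1 p4=1 p5=0
Count: 4.

4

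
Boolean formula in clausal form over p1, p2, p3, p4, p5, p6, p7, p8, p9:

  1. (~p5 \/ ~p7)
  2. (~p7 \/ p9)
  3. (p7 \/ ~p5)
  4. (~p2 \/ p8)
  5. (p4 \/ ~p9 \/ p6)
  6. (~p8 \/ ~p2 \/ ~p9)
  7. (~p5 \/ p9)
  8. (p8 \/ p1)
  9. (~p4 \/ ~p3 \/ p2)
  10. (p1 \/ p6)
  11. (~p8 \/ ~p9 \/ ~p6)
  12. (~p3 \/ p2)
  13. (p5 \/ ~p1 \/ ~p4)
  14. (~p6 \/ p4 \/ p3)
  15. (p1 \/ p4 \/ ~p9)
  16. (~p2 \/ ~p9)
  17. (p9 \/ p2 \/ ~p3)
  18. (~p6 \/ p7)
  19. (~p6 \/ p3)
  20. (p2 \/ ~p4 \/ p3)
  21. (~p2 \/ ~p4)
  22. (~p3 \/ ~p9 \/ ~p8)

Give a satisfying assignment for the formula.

p1 = True, p2 = False, p3 = False, p4 = False, p5 = False, p6 = False, p7 = False, p8 = False, p9 = False

Set p1 = True and propagate.
Set p2 = False and propagate.
  then p3 is forced to False.
  then p6 is forced to False.
  then p4 is forced to False.
  then p9 is forced to False.
  then p7 is forced to False.
  then p5 is forced to False.
p8 is now unconstrained; take p8 = False.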